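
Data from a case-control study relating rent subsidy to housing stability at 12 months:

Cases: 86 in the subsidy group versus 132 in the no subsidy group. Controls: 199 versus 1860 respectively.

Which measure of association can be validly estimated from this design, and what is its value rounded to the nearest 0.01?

6.09

From the description: a = 86, b = 199, c = 132, d = 1860.
This is a case-control study: participants were sampled on outcome status, so risks in the source population cannot be estimated directly — relative risk is not valid here. The odds ratio is the appropriate measure.
OR = (a·d)/(b·c) = (86 × 1860) / (199 × 132) = 159960 / 26268 = 6.08954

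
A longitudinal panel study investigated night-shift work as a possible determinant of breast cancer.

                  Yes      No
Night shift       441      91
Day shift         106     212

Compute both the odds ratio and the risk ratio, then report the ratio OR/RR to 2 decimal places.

3.90

Cells: a = 441, b = 91, c = 106, d = 212.
OR = (441·212)/(91·106) = 93492/9646 = 9.69231
Risk in exposed = 441/532 = 0.82895; risk in unexposed = 106/318 = 0.33333; RR = 2.48684
OR/RR = 9.69231 / 2.48684 = 3.89744
The outcome is not rare, so the OR lies further from 1 than the RR.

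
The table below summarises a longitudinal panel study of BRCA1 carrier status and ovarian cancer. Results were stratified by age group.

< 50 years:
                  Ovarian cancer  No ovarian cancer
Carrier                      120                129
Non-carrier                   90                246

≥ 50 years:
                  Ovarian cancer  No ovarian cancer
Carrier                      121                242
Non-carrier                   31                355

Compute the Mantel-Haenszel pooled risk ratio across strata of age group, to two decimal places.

2.46

RR_MH = Σ(aᵢ·n₀ᵢ/nᵢ) / Σ(cᵢ·n₁ᵢ/nᵢ), with n₁ᵢ = aᵢ+bᵢ (exposed), n₀ᵢ = cᵢ+dᵢ (unexposed), nᵢ = n₁ᵢ+n₀ᵢ.
Stratum 1 (< 50 years): n₁ = 249, n₀ = 336, n = 585; a·n₀/n = 120·336/585 = 68.9231; c·n₁/n = 90·249/585 = 38.3077
Stratum 2 (≥ 50 years): n₁ = 363, n₀ = 386, n = 749; a·n₀/n = 121·386/749 = 62.3578; c·n₁/n = 31·363/749 = 15.0240
RR_MH = (68.9231 + 62.3578) / (38.3077 + 15.0240) = 131.2809 / 53.3317 = 2.46159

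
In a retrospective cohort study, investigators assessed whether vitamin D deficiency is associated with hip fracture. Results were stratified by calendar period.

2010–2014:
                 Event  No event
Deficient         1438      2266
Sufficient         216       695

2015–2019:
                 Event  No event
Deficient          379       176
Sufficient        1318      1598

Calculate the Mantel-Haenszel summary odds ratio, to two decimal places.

OR_MH = Σ(aᵢdᵢ/nᵢ) / Σ(bᵢcᵢ/nᵢ), where nᵢ is the stratum total.
Stratum 1 (2010–2014): n = 4615; a·d/n = 1438·695/4615 = 216.5569; b·c/n = 2266·216/4615 = 106.0576
Stratum 2 (2015–2019): n = 3471; a·d/n = 379·1598/3471 = 174.4863; b·c/n = 176·1318/3471 = 66.8303
OR_MH = (216.5569 + 174.4863) / (106.0576 + 66.8303) = 391.0432 / 172.8879 = 2.26183

2.26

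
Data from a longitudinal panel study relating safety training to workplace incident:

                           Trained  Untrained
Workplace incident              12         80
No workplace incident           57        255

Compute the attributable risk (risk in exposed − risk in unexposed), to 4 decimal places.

-0.0649

Reading the table with exposure as columns: a = 12 (Trained, case), b = 57 (Trained, non-case), c = 80 (Untrained, case), d = 255.
Risk in exposed = 12/69 = 0.173913; risk in unexposed = 80/335 = 0.238806.
Risk difference = 0.173913 − 0.238806 = -0.064893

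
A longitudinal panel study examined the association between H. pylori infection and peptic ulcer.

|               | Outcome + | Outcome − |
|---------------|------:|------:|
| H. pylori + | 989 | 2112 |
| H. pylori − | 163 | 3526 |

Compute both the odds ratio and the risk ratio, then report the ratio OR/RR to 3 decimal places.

1.403

Cells: a = 989, b = 2112, c = 163, d = 3526.
OR = (989·3526)/(2112·163) = 3487214/344256 = 10.12971
Risk in exposed = 989/3101 = 0.31893; risk in unexposed = 163/3689 = 0.04419; RR = 7.21798
OR/RR = 10.12971 / 7.21798 = 1.40340
The outcome is not rare, so the OR lies further from 1 than the RR.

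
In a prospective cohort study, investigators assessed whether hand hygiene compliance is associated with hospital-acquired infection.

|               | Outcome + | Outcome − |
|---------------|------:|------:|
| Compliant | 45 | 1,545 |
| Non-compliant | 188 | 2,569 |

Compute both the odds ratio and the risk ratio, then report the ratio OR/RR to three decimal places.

Cells: a = 45, b = 1545, c = 188, d = 2569.
OR = (45·2569)/(1545·188) = 115605/290460 = 0.39801
Risk in exposed = 45/1590 = 0.02830; risk in unexposed = 188/2757 = 0.06819; RR = 0.41504
OR/RR = 0.39801 / 0.41504 = 0.95895
The outcome is rare in both groups, so OR ≈ RR (ratio near 1).

0.959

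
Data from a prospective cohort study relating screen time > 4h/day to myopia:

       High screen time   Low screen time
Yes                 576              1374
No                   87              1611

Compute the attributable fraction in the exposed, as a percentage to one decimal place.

Reading the table with exposure as columns: a = 576 (High screen time, case), b = 87 (High screen time, non-case), c = 1374 (Low screen time, case), d = 1611.
Risk in exposed = 576/663 = 0.86878; risk in unexposed = 1374/2985 = 0.46030.
RR = 0.86878/0.46030 = 1.88741
AR% = (RR − 1)/RR × 100 = (1.88741 − 1)/1.88741 × 100 = 47.0174%

47.0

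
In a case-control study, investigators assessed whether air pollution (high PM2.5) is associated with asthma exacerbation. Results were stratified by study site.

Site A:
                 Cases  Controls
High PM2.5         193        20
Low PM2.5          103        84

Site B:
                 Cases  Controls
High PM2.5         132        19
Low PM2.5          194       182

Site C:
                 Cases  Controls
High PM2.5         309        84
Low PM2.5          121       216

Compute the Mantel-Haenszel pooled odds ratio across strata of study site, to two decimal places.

OR_MH = Σ(aᵢdᵢ/nᵢ) / Σ(bᵢcᵢ/nᵢ), where nᵢ is the stratum total.
Stratum 1 (Site A): n = 400; a·d/n = 193·84/400 = 40.5300; b·c/n = 20·103/400 = 5.1500
Stratum 2 (Site B): n = 527; a·d/n = 132·182/527 = 45.5863; b·c/n = 19·194/527 = 6.9943
Stratum 3 (Site C): n = 730; a·d/n = 309·216/730 = 91.4301; b·c/n = 84·121/730 = 13.9233
OR_MH = (40.5300 + 45.5863 + 91.4301) / (5.1500 + 6.9943 + 13.9233) = 177.5465 / 26.0676 = 6.81100

6.81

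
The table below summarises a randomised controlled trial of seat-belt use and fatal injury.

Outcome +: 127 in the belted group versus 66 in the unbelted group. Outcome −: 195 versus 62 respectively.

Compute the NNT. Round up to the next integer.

9

Risk in treated group = 127/322 = 0.39441; risk in control = 66/128 = 0.51562.
Absolute risk reduction = 0.51562 − 0.39441 = 0.12122
NNT = 1 / ARR = 1 / 0.12122 = 8.250 → round up → 9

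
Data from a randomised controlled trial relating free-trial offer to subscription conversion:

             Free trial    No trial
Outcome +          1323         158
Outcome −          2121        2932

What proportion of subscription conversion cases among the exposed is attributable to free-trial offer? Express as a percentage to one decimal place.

86.7

Reading the table with exposure as columns: a = 1323 (Free trial, case), b = 2121 (Free trial, non-case), c = 158 (No trial, case), d = 2932.
Risk in exposed = 1323/3444 = 0.38415; risk in unexposed = 158/3090 = 0.05113.
RR = 0.38415/0.05113 = 7.51274
AR% = (RR − 1)/RR × 100 = (7.51274 − 1)/7.51274 × 100 = 86.6893%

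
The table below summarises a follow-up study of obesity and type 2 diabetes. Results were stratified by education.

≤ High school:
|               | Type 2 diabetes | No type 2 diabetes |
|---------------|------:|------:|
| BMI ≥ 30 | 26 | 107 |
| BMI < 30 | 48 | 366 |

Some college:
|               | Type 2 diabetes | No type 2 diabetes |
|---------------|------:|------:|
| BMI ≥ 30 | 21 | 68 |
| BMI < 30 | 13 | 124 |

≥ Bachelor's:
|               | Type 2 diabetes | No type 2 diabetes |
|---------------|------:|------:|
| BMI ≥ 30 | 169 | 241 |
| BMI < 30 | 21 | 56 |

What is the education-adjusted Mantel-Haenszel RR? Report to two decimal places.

RR_MH = Σ(aᵢ·n₀ᵢ/nᵢ) / Σ(cᵢ·n₁ᵢ/nᵢ), with n₁ᵢ = aᵢ+bᵢ (exposed), n₀ᵢ = cᵢ+dᵢ (unexposed), nᵢ = n₁ᵢ+n₀ᵢ.
Stratum 1 (≤ High school): n₁ = 133, n₀ = 414, n = 547; a·n₀/n = 26·414/547 = 19.6782; c·n₁/n = 48·133/547 = 11.6709
Stratum 2 (Some college): n₁ = 89, n₀ = 137, n = 226; a·n₀/n = 21·137/226 = 12.7301; c·n₁/n = 13·89/226 = 5.1195
Stratum 3 (≥ Bachelor's): n₁ = 410, n₀ = 77, n = 487; a·n₀/n = 169·77/487 = 26.7207; c·n₁/n = 21·410/487 = 17.6797
RR_MH = (19.6782 + 12.7301 + 26.7207) / (11.6709 + 5.1195 + 17.6797) = 59.1291 / 34.4701 = 1.71537

1.72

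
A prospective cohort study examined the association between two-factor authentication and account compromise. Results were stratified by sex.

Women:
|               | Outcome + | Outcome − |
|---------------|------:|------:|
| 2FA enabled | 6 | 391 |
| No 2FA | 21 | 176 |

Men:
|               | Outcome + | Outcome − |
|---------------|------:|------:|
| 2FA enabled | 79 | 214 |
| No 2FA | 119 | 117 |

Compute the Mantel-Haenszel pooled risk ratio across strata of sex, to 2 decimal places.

RR_MH = Σ(aᵢ·n₀ᵢ/nᵢ) / Σ(cᵢ·n₁ᵢ/nᵢ), with n₁ᵢ = aᵢ+bᵢ (exposed), n₀ᵢ = cᵢ+dᵢ (unexposed), nᵢ = n₁ᵢ+n₀ᵢ.
Stratum 1 (Women): n₁ = 397, n₀ = 197, n = 594; a·n₀/n = 6·197/594 = 1.9899; c·n₁/n = 21·397/594 = 14.0354
Stratum 2 (Men): n₁ = 293, n₀ = 236, n = 529; a·n₀/n = 79·236/529 = 35.2439; c·n₁/n = 119·293/529 = 65.9112
RR_MH = (1.9899 + 35.2439) / (14.0354 + 65.9112) = 37.2338 / 79.9465 = 0.46573

0.47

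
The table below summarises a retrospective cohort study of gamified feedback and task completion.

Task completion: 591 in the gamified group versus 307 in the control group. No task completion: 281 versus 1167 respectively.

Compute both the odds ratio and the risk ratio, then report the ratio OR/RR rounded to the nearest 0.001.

2.457

From the description: a = 591, b = 281, c = 307, d = 1167.
OR = (591·1167)/(281·307) = 689697/86267 = 7.99491
Risk in exposed = 591/872 = 0.67775; risk in unexposed = 307/1474 = 0.20828; RR = 3.25409
OR/RR = 7.99491 / 3.25409 = 2.45688
The outcome is not rare, so the OR lies further from 1 than the RR.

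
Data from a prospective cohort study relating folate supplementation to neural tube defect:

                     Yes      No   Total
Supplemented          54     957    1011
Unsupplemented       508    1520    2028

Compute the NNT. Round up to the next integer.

6

Risk in treated group = 54/1011 = 0.05341; risk in control = 508/2028 = 0.25049.
Absolute risk reduction = 0.25049 − 0.05341 = 0.19708
NNT = 1 / ARR = 1 / 0.19708 = 5.074 → round up → 6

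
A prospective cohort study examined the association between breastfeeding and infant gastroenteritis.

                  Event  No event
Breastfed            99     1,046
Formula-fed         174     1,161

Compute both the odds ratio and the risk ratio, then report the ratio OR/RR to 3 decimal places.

0.952

Cells: a = 99, b = 1046, c = 174, d = 1161.
OR = (99·1161)/(1046·174) = 114939/182004 = 0.63152
Risk in exposed = 99/1145 = 0.08646; risk in unexposed = 174/1335 = 0.13034; RR = 0.66338
OR/RR = 0.63152 / 0.66338 = 0.95197
The outcome is not rare, so the OR lies further from 1 than the RR.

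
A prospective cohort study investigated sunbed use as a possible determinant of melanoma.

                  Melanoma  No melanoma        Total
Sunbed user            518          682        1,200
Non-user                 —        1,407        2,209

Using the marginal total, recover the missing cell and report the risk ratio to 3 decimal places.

1.189

The missing cell is in the unexposed row: 2209 − 1407 = 802.
So a = 518, b = 682, c = 802, d = 1407.
RR = [a/(a+b)] / [c/(c+d)] = (518/1200) / (802/2209) = 0.43167/0.36306 = 1.18897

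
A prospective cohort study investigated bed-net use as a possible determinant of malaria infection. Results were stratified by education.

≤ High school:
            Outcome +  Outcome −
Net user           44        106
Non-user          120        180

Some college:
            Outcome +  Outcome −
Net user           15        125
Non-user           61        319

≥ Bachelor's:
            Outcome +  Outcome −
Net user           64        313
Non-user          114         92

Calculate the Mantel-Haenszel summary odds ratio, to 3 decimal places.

OR_MH = Σ(aᵢdᵢ/nᵢ) / Σ(bᵢcᵢ/nᵢ), where nᵢ is the stratum total.
Stratum 1 (≤ High school): n = 450; a·d/n = 44·180/450 = 17.6000; b·c/n = 106·120/450 = 28.2667
Stratum 2 (Some college): n = 520; a·d/n = 15·319/520 = 9.2019; b·c/n = 125·61/520 = 14.6635
Stratum 3 (≥ Bachelor's): n = 583; a·d/n = 64·92/583 = 10.0995; b·c/n = 313·114/583 = 61.2041
OR_MH = (17.6000 + 9.2019 + 10.0995) / (28.2667 + 14.6635 + 61.2041) = 36.9014 / 104.1342 = 0.35436

0.354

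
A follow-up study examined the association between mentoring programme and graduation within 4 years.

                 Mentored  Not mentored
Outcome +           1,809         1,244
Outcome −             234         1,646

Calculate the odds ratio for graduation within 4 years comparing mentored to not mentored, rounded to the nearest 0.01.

10.23

Reading the table with exposure as columns: a = 1809 (Mentored, case), b = 234 (Mentored, non-case), c = 1244 (Not mentored, case), d = 1646.
OR = (a·d)/(b·c) = (1809 × 1646) / (234 × 1244) = 2977614 / 291096 = 10.22898
The odds of graduation within 4 years are about 10.23 times as high in the mentored group.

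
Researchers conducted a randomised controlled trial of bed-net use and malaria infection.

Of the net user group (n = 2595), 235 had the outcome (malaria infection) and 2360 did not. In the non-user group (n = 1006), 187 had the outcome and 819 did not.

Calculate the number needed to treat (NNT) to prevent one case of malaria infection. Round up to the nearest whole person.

11

Risk in treated group = 235/2595 = 0.09056; risk in control = 187/1006 = 0.18588.
Absolute risk reduction = 0.18588 − 0.09056 = 0.09533
NNT = 1 / ARR = 1 / 0.09533 = 10.490 → round up → 11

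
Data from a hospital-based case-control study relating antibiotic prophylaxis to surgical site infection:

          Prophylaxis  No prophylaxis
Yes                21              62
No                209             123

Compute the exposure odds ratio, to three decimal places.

0.199

Reading the table with exposure as columns: a = 21 (Prophylaxis, case), b = 209 (Prophylaxis, non-case), c = 62 (No prophylaxis, case), d = 123.
OR = (a·d)/(b·c) = (21 × 123) / (209 × 62) = 2583 / 12958 = 0.19934
Exposure is associated with lower odds of surgical site infection (OR = 0.20 < 1).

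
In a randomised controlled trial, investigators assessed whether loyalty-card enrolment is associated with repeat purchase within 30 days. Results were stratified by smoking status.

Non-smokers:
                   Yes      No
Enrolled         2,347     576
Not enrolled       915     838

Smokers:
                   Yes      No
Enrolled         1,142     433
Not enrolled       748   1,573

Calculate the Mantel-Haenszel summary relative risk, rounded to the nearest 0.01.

1.78

RR_MH = Σ(aᵢ·n₀ᵢ/nᵢ) / Σ(cᵢ·n₁ᵢ/nᵢ), with n₁ᵢ = aᵢ+bᵢ (exposed), n₀ᵢ = cᵢ+dᵢ (unexposed), nᵢ = n₁ᵢ+n₀ᵢ.
Stratum 1 (Non-smokers): n₁ = 2923, n₀ = 1753, n = 4676; a·n₀/n = 2347·1753/4676 = 879.8740; c·n₁/n = 915·2923/4676 = 571.9728
Stratum 2 (Smokers): n₁ = 1575, n₀ = 2321, n = 3896; a·n₀/n = 1142·2321/3896 = 680.3342; c·n₁/n = 748·1575/3896 = 302.3871
RR_MH = (879.8740 + 680.3342) / (571.9728 + 302.3871) = 1560.2082 / 874.3599 = 1.78440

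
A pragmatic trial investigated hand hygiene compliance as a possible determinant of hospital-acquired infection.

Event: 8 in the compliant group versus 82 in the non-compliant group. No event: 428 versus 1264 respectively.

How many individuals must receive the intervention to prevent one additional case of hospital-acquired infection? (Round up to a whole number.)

24

Risk in treated group = 8/436 = 0.01835; risk in control = 82/1346 = 0.06092.
Absolute risk reduction = 0.06092 − 0.01835 = 0.04257
NNT = 1 / ARR = 1 / 0.04257 = 23.489 → round up → 24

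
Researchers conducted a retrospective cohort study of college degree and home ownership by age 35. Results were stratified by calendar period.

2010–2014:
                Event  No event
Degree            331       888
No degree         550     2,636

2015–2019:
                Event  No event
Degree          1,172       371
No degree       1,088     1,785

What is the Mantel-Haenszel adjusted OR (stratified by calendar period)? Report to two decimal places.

OR_MH = Σ(aᵢdᵢ/nᵢ) / Σ(bᵢcᵢ/nᵢ), where nᵢ is the stratum total.
Stratum 1 (2010–2014): n = 4405; a·d/n = 331·2636/4405 = 198.0740; b·c/n = 888·550/4405 = 110.8740
Stratum 2 (2015–2019): n = 4416; a·d/n = 1172·1785/4416 = 473.7364; b·c/n = 371·1088/4416 = 91.4058
OR_MH = (198.0740 + 473.7364) / (110.8740 + 91.4058) = 671.8104 / 202.2798 = 3.32119

3.32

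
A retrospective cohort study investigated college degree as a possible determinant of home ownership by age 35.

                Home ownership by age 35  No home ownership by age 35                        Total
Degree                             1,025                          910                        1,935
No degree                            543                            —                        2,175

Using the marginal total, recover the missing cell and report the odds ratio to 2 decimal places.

3.39

The missing cell is in the unexposed row: 2175 − 543 = 1632.
So a = 1025, b = 910, c = 543, d = 1632.
OR = (a·d)/(b·c) = (1025 × 1632) / (910 × 543) = 1672800 / 494130 = 3.38534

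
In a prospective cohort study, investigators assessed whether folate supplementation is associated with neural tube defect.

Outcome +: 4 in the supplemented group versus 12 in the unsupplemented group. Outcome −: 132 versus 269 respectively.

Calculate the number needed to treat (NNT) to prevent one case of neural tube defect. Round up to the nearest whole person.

76

Risk in treated group = 4/136 = 0.02941; risk in control = 12/281 = 0.04270.
Absolute risk reduction = 0.04270 − 0.02941 = 0.01329
NNT = 1 / ARR = 1 / 0.01329 = 75.228 → round up → 76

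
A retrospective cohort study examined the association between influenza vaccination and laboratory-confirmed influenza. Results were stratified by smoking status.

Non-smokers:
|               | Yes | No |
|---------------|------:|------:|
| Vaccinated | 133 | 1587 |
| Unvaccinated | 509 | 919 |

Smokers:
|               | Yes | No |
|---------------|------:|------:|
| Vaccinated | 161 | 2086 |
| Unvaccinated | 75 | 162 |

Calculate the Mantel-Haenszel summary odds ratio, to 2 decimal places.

0.15

OR_MH = Σ(aᵢdᵢ/nᵢ) / Σ(bᵢcᵢ/nᵢ), where nᵢ is the stratum total.
Stratum 1 (Non-smokers): n = 3148; a·d/n = 133·919/3148 = 38.8269; b·c/n = 1587·509/3148 = 256.6020
Stratum 2 (Smokers): n = 2484; a·d/n = 161·162/2484 = 10.5000; b·c/n = 2086·75/2484 = 62.9831
OR_MH = (38.8269 + 10.5000) / (256.6020 + 62.9831) = 49.3269 / 319.5851 = 0.15435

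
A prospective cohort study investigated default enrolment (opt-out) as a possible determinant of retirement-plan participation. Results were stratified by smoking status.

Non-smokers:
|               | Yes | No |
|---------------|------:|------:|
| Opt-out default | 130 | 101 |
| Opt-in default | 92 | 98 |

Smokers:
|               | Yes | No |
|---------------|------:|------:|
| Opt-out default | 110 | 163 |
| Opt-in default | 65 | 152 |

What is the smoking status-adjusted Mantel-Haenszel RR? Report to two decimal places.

RR_MH = Σ(aᵢ·n₀ᵢ/nᵢ) / Σ(cᵢ·n₁ᵢ/nᵢ), with n₁ᵢ = aᵢ+bᵢ (exposed), n₀ᵢ = cᵢ+dᵢ (unexposed), nᵢ = n₁ᵢ+n₀ᵢ.
Stratum 1 (Non-smokers): n₁ = 231, n₀ = 190, n = 421; a·n₀/n = 130·190/421 = 58.6698; c·n₁/n = 92·231/421 = 50.4798
Stratum 2 (Smokers): n₁ = 273, n₀ = 217, n = 490; a·n₀/n = 110·217/490 = 48.7143; c·n₁/n = 65·273/490 = 36.2143
RR_MH = (58.6698 + 48.7143) / (50.4798 + 36.2143) = 107.3841 / 86.6941 = 1.23866

1.24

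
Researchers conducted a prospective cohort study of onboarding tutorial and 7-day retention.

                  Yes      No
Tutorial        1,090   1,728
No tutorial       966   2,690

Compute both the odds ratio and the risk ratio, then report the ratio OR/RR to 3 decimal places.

1.200

Cells: a = 1090, b = 1728, c = 966, d = 2690.
OR = (1090·2690)/(1728·966) = 2932100/1669248 = 1.75654
Risk in exposed = 1090/2818 = 0.38680; risk in unexposed = 966/3656 = 0.26422; RR = 1.46391
OR/RR = 1.75654 / 1.46391 = 1.19990
The outcome is not rare, so the OR lies further from 1 than the RR.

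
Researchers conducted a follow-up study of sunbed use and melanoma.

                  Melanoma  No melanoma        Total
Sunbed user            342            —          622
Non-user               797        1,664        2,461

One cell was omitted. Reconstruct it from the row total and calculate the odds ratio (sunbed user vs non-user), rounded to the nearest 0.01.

The missing cell is in the exposed row: 622 − 342 = 280.
So a = 342, b = 280, c = 797, d = 1664.
OR = (a·d)/(b·c) = (342 × 1664) / (280 × 797) = 569088 / 223160 = 2.55013

2.55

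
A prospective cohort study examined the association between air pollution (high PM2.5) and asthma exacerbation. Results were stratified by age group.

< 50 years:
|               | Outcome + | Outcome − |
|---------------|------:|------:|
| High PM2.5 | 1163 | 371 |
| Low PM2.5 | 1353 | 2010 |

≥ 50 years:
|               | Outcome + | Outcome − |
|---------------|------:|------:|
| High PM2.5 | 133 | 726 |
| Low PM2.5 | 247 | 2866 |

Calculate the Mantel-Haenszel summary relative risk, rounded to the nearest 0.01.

RR_MH = Σ(aᵢ·n₀ᵢ/nᵢ) / Σ(cᵢ·n₁ᵢ/nᵢ), with n₁ᵢ = aᵢ+bᵢ (exposed), n₀ᵢ = cᵢ+dᵢ (unexposed), nᵢ = n₁ᵢ+n₀ᵢ.
Stratum 1 (< 50 years): n₁ = 1534, n₀ = 3363, n = 4897; a·n₀/n = 1163·3363/4897 = 798.6867; c·n₁/n = 1353·1534/4897 = 423.8313
Stratum 2 (≥ 50 years): n₁ = 859, n₀ = 3113, n = 3972; a·n₀/n = 133·3113/3972 = 104.2369; c·n₁/n = 247·859/3972 = 53.4172
RR_MH = (798.6867 + 104.2369) / (423.8313 + 53.4172) = 902.9237 / 477.2485 = 1.89194

1.89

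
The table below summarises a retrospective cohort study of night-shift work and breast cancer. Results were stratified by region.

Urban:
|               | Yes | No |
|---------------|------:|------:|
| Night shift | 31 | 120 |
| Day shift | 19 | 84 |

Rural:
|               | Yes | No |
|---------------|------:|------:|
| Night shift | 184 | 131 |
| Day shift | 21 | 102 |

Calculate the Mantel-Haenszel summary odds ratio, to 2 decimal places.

3.48

OR_MH = Σ(aᵢdᵢ/nᵢ) / Σ(bᵢcᵢ/nᵢ), where nᵢ is the stratum total.
Stratum 1 (Urban): n = 254; a·d/n = 31·84/254 = 10.2520; b·c/n = 120·19/254 = 8.9764
Stratum 2 (Rural): n = 438; a·d/n = 184·102/438 = 42.8493; b·c/n = 131·21/438 = 6.2808
OR_MH = (10.2520 + 42.8493) / (8.9764 + 6.2808) = 53.1013 / 15.2572 = 3.48041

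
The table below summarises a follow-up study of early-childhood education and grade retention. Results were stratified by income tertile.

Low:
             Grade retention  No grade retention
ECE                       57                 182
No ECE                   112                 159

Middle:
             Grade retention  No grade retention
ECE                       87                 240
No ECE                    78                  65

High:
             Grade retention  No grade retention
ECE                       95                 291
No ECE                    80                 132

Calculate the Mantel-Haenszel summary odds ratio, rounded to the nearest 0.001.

OR_MH = Σ(aᵢdᵢ/nᵢ) / Σ(bᵢcᵢ/nᵢ), where nᵢ is the stratum total.
Stratum 1 (Low): n = 510; a·d/n = 57·159/510 = 17.7706; b·c/n = 182·112/510 = 39.9686
Stratum 2 (Middle): n = 470; a·d/n = 87·65/470 = 12.0319; b·c/n = 240·78/470 = 39.8298
Stratum 3 (High): n = 598; a·d/n = 95·132/598 = 20.9699; b·c/n = 291·80/598 = 38.9298
OR_MH = (17.7706 + 12.0319 + 20.9699) / (39.9686 + 39.8298 + 38.9298) = 50.7724 / 118.7282 = 0.42764

0.428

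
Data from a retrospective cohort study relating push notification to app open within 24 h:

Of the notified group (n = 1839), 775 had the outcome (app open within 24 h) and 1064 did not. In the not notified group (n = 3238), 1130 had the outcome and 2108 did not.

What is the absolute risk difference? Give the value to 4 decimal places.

From the description: a = 775, b = 1064, c = 1130, d = 2108.
Risk in exposed = 775/1839 = 0.421425; risk in unexposed = 1130/3238 = 0.348981.
Risk difference = 0.421425 − 0.348981 = 0.072444

0.0724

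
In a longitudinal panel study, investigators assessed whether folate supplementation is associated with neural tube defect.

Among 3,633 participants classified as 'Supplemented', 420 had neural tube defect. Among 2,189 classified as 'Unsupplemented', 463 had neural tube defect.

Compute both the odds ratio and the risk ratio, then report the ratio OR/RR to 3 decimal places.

From the description: a = 420, b = 3213, c = 463, d = 1726.
OR = (420·1726)/(3213·463) = 724920/1487619 = 0.48730
Risk in exposed = 420/3633 = 0.11561; risk in unexposed = 463/2189 = 0.21151; RR = 0.54657
OR/RR = 0.48730 / 0.54657 = 0.89156
The outcome is not rare, so the OR lies further from 1 than the RR.

0.892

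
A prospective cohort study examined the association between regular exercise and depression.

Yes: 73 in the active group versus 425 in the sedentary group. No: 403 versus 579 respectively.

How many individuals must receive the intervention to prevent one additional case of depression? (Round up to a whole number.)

4

Risk in treated group = 73/476 = 0.15336; risk in control = 425/1004 = 0.42331.
Absolute risk reduction = 0.42331 − 0.15336 = 0.26995
NNT = 1 / ARR = 1 / 0.26995 = 3.704 → round up → 4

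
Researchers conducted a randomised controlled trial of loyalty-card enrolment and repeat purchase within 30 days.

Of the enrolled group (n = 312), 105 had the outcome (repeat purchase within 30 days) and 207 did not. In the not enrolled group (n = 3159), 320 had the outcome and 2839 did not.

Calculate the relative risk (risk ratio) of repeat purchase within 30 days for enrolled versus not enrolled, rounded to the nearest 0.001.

From the description: a = 105, b = 207, c = 320, d = 2839.
Risk in exposed = 105/312 = 0.33654; risk in unexposed = 320/3159 = 0.10130.
RR = 0.33654 / 0.10130 = 3.32227
The risk among the exposed is 3.32 times that among the unexposed.

3.322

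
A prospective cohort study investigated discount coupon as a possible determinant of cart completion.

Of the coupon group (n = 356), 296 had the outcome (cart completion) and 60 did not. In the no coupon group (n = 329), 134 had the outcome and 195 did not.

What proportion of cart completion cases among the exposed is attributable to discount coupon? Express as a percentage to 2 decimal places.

51.01

From the description: a = 296, b = 60, c = 134, d = 195.
Risk in exposed = 296/356 = 0.83146; risk in unexposed = 134/329 = 0.40729.
RR = 0.83146/0.40729 = 2.04142
AR% = (RR − 1)/RR × 100 = (2.04142 − 1)/2.04142 × 100 = 51.0145%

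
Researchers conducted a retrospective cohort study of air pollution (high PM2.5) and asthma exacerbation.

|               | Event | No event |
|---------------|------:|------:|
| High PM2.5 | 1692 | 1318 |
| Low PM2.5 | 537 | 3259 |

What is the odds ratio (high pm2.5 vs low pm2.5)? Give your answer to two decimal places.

Cells: a = 1692, b = 1318, c = 537, d = 3259.
OR = (a·d)/(b·c) = (1692 × 3259) / (1318 × 537) = 5514228 / 707766 = 7.79103
The odds of asthma exacerbation are about 7.79 times as high in the high pm2.5 group.

7.79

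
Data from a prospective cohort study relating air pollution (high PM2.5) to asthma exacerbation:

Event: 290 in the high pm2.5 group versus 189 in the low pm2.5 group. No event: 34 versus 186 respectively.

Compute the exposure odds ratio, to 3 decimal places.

From the description: a = 290, b = 34, c = 189, d = 186.
OR = (a·d)/(b·c) = (290 × 186) / (34 × 189) = 53940 / 6426 = 8.39402
The odds of asthma exacerbation are about 8.39 times as high in the high pm2.5 group.

8.394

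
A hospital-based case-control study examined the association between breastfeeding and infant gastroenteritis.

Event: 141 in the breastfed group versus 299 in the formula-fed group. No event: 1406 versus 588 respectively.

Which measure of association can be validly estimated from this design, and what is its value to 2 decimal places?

0.20

From the description: a = 141, b = 1406, c = 299, d = 588.
This is a hospital-based case-control study: participants were sampled on outcome status, so risks in the source population cannot be estimated directly — relative risk is not valid here. The odds ratio is the appropriate measure.
OR = (a·d)/(b·c) = (141 × 588) / (1406 × 299) = 82908 / 420394 = 0.19721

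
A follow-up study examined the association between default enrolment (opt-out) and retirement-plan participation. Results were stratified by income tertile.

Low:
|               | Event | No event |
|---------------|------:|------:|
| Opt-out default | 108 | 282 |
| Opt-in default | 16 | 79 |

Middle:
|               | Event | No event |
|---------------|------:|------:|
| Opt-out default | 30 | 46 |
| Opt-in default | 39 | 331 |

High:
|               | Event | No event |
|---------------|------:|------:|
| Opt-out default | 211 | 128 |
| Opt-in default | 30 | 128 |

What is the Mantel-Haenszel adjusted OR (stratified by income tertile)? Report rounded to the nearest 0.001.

4.475

OR_MH = Σ(aᵢdᵢ/nᵢ) / Σ(bᵢcᵢ/nᵢ), where nᵢ is the stratum total.
Stratum 1 (Low): n = 485; a·d/n = 108·79/485 = 17.5918; b·c/n = 282·16/485 = 9.3031
Stratum 2 (Middle): n = 446; a·d/n = 30·331/446 = 22.2646; b·c/n = 46·39/446 = 4.0224
Stratum 3 (High): n = 497; a·d/n = 211·128/497 = 54.3421; b·c/n = 128·30/497 = 7.7264
OR_MH = (17.5918 + 22.2646 + 54.3421) / (9.3031 + 4.0224 + 7.7264) = 94.1984 / 21.0519 = 4.47458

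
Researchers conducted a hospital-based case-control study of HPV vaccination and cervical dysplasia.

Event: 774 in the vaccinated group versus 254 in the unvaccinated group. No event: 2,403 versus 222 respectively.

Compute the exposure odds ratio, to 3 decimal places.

0.282

From the description: a = 774, b = 2403, c = 254, d = 222.
OR = (a·d)/(b·c) = (774 × 222) / (2403 × 254) = 171828 / 610362 = 0.28152
Exposure is associated with lower odds of cervical dysplasia (OR = 0.28 < 1).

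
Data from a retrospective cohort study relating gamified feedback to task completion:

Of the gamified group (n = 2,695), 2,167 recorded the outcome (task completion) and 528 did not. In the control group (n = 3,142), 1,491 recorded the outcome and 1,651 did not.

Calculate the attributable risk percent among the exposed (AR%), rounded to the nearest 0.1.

41.0

From the description: a = 2167, b = 528, c = 1491, d = 1651.
Risk in exposed = 2167/2695 = 0.80408; risk in unexposed = 1491/3142 = 0.47454.
RR = 0.80408/0.47454 = 1.69445
AR% = (RR − 1)/RR × 100 = (1.69445 − 1)/1.69445 × 100 = 40.9838%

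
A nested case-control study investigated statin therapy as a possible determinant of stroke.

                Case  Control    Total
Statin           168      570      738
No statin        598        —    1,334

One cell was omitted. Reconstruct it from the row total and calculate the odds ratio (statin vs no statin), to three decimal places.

0.363

The missing cell is in the unexposed row: 1334 − 598 = 736.
So a = 168, b = 570, c = 598, d = 736.
OR = (a·d)/(b·c) = (168 × 736) / (570 × 598) = 123648 / 340860 = 0.36275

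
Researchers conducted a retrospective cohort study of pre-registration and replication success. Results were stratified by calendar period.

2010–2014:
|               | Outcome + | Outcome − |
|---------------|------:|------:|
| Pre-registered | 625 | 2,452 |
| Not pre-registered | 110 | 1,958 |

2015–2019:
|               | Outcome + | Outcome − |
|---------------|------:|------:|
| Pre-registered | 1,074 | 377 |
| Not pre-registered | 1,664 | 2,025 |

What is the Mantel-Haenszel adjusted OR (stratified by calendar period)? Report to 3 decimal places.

3.788

OR_MH = Σ(aᵢdᵢ/nᵢ) / Σ(bᵢcᵢ/nᵢ), where nᵢ is the stratum total.
Stratum 1 (2010–2014): n = 5145; a·d/n = 625·1958/5145 = 237.8523; b·c/n = 2452·110/5145 = 52.4237
Stratum 2 (2015–2019): n = 5140; a·d/n = 1074·2025/5140 = 423.1226; b·c/n = 377·1664/5140 = 122.0482
OR_MH = (237.8523 + 423.1226) / (52.4237 + 122.0482) = 660.9749 / 174.4720 = 3.78843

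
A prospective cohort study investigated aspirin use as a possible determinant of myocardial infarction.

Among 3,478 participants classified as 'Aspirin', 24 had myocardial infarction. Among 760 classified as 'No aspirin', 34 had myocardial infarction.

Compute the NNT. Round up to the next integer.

27

Risk in treated group = 24/3478 = 0.00690; risk in control = 34/760 = 0.04474.
Absolute risk reduction = 0.04474 − 0.00690 = 0.03784
NNT = 1 / ARR = 1 / 0.03784 = 26.430 → round up → 27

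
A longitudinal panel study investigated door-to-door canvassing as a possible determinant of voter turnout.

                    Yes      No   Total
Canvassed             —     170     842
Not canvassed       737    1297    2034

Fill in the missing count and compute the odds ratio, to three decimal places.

The missing cell is in the exposed row: 842 − 170 = 672.
So a = 672, b = 170, c = 737, d = 1297.
OR = (a·d)/(b·c) = (672 × 1297) / (170 × 737) = 871584 / 125290 = 6.95653

6.957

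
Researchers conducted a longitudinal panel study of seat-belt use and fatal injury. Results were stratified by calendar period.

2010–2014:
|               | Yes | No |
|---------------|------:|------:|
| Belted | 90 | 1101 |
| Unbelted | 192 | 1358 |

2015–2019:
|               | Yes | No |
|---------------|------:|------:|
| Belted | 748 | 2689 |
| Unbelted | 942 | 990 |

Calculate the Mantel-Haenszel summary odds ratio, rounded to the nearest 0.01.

0.33

OR_MH = Σ(aᵢdᵢ/nᵢ) / Σ(bᵢcᵢ/nᵢ), where nᵢ is the stratum total.
Stratum 1 (2010–2014): n = 2741; a·d/n = 90·1358/2741 = 44.5896; b·c/n = 1101·192/2741 = 77.1222
Stratum 2 (2015–2019): n = 5369; a·d/n = 748·990/5369 = 137.9251; b·c/n = 2689·942/5369 = 471.7895
OR_MH = (44.5896 + 137.9251) / (77.1222 + 471.7895) = 182.5147 / 548.9118 = 0.33250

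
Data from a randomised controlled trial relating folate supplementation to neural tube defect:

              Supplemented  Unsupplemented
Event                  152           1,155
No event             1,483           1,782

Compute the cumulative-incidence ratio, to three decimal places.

Reading the table with exposure as columns: a = 152 (Supplemented, case), b = 1483 (Supplemented, non-case), c = 1155 (Unsupplemented, case), d = 1782.
Risk in exposed = 152/1635 = 0.09297; risk in unexposed = 1155/2937 = 0.39326.
RR = 0.09297 / 0.39326 = 0.23640
The risk is 76% lower among the exposed than among the unexposed.

0.236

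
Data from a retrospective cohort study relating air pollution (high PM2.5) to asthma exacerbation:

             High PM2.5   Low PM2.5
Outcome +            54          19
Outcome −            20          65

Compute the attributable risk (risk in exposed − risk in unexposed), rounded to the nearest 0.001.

Reading the table with exposure as columns: a = 54 (High PM2.5, case), b = 20 (High PM2.5, non-case), c = 19 (Low PM2.5, case), d = 65.
Risk in exposed = 54/74 = 0.729730; risk in unexposed = 19/84 = 0.226190.
Risk difference = 0.729730 − 0.226190 = 0.503539

0.504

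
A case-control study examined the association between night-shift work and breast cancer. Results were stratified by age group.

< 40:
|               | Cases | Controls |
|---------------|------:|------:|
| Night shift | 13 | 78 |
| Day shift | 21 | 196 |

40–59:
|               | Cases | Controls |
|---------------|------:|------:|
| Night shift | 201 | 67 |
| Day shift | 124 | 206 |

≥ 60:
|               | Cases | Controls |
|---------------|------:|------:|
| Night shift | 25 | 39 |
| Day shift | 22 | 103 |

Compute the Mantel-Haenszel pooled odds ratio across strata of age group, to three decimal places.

3.837

OR_MH = Σ(aᵢdᵢ/nᵢ) / Σ(bᵢcᵢ/nᵢ), where nᵢ is the stratum total.
Stratum 1 (< 40): n = 308; a·d/n = 13·196/308 = 8.2727; b·c/n = 78·21/308 = 5.3182
Stratum 2 (40–59): n = 598; a·d/n = 201·206/598 = 69.2408; b·c/n = 67·124/598 = 13.8930
Stratum 3 (≥ 60): n = 189; a·d/n = 25·103/189 = 13.6243; b·c/n = 39·22/189 = 4.5397
OR_MH = (8.2727 + 69.2408 + 13.6243) / (5.3182 + 13.8930 + 4.5397) = 91.1379 / 23.7508 = 3.83725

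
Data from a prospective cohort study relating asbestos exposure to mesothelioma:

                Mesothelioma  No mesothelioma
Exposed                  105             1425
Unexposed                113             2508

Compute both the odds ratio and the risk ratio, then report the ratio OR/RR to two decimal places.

Cells: a = 105, b = 1425, c = 113, d = 2508.
OR = (105·2508)/(1425·113) = 263340/161025 = 1.63540
Risk in exposed = 105/1530 = 0.06863; risk in unexposed = 113/2621 = 0.04311; RR = 1.59179
OR/RR = 1.63540 / 1.59179 = 1.02739
The outcome is rare in both groups, so OR ≈ RR (ratio near 1).

1.03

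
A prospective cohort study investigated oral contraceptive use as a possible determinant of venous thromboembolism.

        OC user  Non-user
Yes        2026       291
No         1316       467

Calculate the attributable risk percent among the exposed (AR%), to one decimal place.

36.7

Reading the table with exposure as columns: a = 2026 (OC user, case), b = 1316 (OC user, non-case), c = 291 (Non-user, case), d = 467.
Risk in exposed = 2026/3342 = 0.60622; risk in unexposed = 291/758 = 0.38391.
RR = 0.60622/0.38391 = 1.57910
AR% = (RR − 1)/RR × 100 = (1.57910 − 1)/1.57910 × 100 = 36.6727%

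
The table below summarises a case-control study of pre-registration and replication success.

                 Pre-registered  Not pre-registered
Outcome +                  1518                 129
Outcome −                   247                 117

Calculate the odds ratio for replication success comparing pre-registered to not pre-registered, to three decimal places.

Reading the table with exposure as columns: a = 1518 (Pre-registered, case), b = 247 (Pre-registered, non-case), c = 129 (Not pre-registered, case), d = 117.
OR = (a·d)/(b·c) = (1518 × 117) / (247 × 129) = 177606 / 31863 = 5.57405
The odds of replication success are about 5.57 times as high in the pre-registered group.

5.574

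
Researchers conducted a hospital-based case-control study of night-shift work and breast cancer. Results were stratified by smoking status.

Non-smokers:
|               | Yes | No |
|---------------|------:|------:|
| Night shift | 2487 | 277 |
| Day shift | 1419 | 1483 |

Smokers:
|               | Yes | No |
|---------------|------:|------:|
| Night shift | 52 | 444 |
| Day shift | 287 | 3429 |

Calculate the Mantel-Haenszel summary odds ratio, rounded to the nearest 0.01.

6.96

OR_MH = Σ(aᵢdᵢ/nᵢ) / Σ(bᵢcᵢ/nᵢ), where nᵢ is the stratum total.
Stratum 1 (Non-smokers): n = 5666; a·d/n = 2487·1483/5666 = 650.9391; b·c/n = 277·1419/5666 = 69.3722
Stratum 2 (Smokers): n = 4212; a·d/n = 52·3429/4212 = 42.3333; b·c/n = 444·287/4212 = 30.2536
OR_MH = (650.9391 + 42.3333) / (69.3722 + 30.2536) = 693.2724 / 99.6258 = 6.95877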